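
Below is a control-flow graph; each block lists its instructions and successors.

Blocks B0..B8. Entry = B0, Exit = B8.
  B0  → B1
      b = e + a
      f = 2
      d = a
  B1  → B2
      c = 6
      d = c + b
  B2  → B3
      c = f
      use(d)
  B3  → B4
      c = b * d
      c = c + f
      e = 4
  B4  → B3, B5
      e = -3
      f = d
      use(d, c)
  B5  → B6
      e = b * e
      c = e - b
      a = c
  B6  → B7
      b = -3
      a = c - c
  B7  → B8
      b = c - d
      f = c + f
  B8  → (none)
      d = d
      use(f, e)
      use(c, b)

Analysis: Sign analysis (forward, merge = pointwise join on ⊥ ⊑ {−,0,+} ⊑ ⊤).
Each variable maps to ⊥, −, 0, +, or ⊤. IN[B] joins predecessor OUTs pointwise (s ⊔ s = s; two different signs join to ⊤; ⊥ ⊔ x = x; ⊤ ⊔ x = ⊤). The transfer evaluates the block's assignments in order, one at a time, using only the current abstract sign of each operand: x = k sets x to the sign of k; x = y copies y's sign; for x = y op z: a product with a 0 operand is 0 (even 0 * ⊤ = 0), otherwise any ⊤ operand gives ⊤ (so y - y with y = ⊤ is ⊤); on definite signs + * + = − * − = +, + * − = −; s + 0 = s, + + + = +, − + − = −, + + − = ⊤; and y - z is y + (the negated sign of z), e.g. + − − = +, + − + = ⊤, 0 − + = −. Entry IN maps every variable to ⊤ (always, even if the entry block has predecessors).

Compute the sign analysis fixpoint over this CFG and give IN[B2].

Converged values:
  B0: | IN=(all ⊤) | OUT={f:+; rest ⊤}
  B1: | IN={f:+; rest ⊤} | OUT={c:+, f:+; rest ⊤}
  B2: | IN={c:+, f:+; rest ⊤} | OUT={c:+, f:+; rest ⊤}
  B3: | IN=(all ⊤) | OUT={e:+; rest ⊤}
  B4: | IN={e:+; rest ⊤} | OUT={e:-; rest ⊤}
  B5: | IN={e:-; rest ⊤} | OUT=(all ⊤)
  B6: | IN=(all ⊤) | OUT={b:-; rest ⊤}
  B7: | IN={b:-; rest ⊤} | OUT=(all ⊤)
  B8: | IN=(all ⊤) | OUT=(all ⊤)

Merge at B2: IN[B2] = OUT[B1] = {a: ⊤, b: ⊤, c: +, d: ⊤, e: ⊤, f: +}

Answer: {a: ⊤, b: ⊤, c: +, d: ⊤, e: ⊤, f: +}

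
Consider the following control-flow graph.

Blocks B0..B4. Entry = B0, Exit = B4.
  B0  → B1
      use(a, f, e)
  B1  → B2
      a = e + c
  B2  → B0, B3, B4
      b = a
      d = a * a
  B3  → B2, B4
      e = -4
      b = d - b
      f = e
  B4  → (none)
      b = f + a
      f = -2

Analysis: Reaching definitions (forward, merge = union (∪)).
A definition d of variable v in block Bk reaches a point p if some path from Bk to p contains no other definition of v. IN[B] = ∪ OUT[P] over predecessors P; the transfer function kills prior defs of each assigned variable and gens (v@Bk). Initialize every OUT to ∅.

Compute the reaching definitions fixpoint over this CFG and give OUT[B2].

Fixpoint table:
  B0: | IN={a@B1, b@B2, d@B2, e@B3, f@B3} | OUT={a@B1, b@B2, d@B2, e@B3, f@B3}
  B1: | IN={a@B1, b@B2, d@B2, e@B3, f@B3} | OUT={a@B1, b@B2, d@B2, e@B3, f@B3}
  B2: | IN={a@B1, b@B2, b@B3, d@B2, e@B3, f@B3} | OUT={a@B1, b@B2, d@B2, e@B3, f@B3}
  B3: | IN={a@B1, b@B2, d@B2, e@B3, f@B3} | OUT={a@B1, b@B3, d@B2, e@B3, f@B3}
  B4: | IN={a@B1, b@B2, b@B3, d@B2, e@B3, f@B3} | OUT={a@B1, b@B4, d@B2, e@B3, f@B4}

Merge at B2: IN[B2] = OUT[B1] ⊔ OUT[B3] = {a@B1, b@B2, b@B3, d@B2, e@B3, f@B3}
Applying B2's transfer function to that IN value gives OUT[B2] (row B2 above).

Answer: {a@B1, b@B2, d@B2, e@B3, f@B3}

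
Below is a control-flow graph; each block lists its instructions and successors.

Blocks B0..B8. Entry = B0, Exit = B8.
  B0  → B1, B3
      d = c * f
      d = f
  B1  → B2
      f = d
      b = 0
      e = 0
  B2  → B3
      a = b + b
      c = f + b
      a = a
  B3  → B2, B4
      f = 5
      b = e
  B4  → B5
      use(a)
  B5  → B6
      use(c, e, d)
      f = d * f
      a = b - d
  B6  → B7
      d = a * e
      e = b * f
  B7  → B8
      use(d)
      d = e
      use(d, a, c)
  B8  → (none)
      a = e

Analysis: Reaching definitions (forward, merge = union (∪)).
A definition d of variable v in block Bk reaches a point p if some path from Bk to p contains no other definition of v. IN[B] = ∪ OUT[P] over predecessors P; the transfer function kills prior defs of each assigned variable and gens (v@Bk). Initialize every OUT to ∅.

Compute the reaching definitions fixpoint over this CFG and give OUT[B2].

Fixpoint table:
  B0:  IN={}  OUT={d@B0}
  B1:  IN={d@B0}  OUT={b@B1, d@B0, e@B1, f@B1}
  B2:  IN={a@B2, b@B1, b@B3, c@B2, d@B0, e@B1, f@B1, f@B3}  OUT={a@B2, b@B1, b@B3, c@B2, d@B0, e@B1, f@B1, f@B3}
  B3:  IN={a@B2, b@B1, b@B3, c@B2, d@B0, e@B1, f@B1, f@B3}  OUT={a@B2, b@B3, c@B2, d@B0, e@B1, f@B3}
  B4:  IN={a@B2, b@B3, c@B2, d@B0, e@B1, f@B3}  OUT={a@B2, b@B3, c@B2, d@B0, e@B1, f@B3}
  B5:  IN={a@B2, b@B3, c@B2, d@B0, e@B1, f@B3}  OUT={a@B5, b@B3, c@B2, d@B0, e@B1, f@B5}
  B6:  IN={a@B5, b@B3, c@B2, d@B0, e@B1, f@B5}  OUT={a@B5, b@B3, c@B2, d@B6, e@B6, f@B5}
  B7:  IN={a@B5, b@B3, c@B2, d@B6, e@B6, f@B5}  OUT={a@B5, b@B3, c@B2, d@B7, e@B6, f@B5}
  B8:  IN={a@B5, b@B3, c@B2, d@B7, e@B6, f@B5}  OUT={a@B8, b@B3, c@B2, d@B7, e@B6, f@B5}

Merge at B2: IN[B2] = OUT[B1] ⊔ OUT[B3] = {a@B2, b@B1, b@B3, c@B2, d@B0, e@B1, f@B1, f@B3}
Applying B2's transfer function to that IN value gives OUT[B2] (row B2 above).

Answer: {a@B2, b@B1, b@B3, c@B2, d@B0, e@B1, f@B1, f@B3}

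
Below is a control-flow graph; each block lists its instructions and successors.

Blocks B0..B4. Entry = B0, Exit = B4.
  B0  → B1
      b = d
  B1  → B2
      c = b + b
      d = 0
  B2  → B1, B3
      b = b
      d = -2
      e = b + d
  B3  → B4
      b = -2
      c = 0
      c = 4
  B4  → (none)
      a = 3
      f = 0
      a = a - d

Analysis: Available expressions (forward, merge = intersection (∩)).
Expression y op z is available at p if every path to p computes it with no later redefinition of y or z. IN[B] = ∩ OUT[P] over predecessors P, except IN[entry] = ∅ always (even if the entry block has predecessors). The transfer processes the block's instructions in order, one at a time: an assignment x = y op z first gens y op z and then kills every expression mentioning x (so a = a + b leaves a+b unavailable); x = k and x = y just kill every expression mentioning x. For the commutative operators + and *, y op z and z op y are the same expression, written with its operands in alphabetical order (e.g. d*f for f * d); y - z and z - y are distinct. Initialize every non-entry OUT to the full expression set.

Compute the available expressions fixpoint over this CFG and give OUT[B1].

Answer: {b+b}

Trace:
Fixpoint table:
  B0:  IN={}  OUT={}
  B1:  IN={}  OUT={b+b}
  B2:  IN={b+b}  OUT={b+d}
  B3:  IN={b+d}  OUT={}
  B4:  IN={}  OUT={}

Merge at B1: IN[B1] = OUT[B0] ∩ OUT[B2] = {}
Applying B1's transfer function to that IN value gives OUT[B1] (row B1 above).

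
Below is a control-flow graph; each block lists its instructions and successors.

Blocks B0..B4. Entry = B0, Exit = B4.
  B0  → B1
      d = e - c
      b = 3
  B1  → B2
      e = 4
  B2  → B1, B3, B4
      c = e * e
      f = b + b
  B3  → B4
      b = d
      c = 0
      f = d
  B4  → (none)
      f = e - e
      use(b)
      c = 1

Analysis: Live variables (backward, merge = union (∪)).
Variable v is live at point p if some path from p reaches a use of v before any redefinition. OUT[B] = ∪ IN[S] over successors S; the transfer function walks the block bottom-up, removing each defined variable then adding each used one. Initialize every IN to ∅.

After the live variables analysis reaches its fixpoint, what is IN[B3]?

Converged values:
  B0:   IN={c, e}   OUT={b, d}
  B1:   IN={b, d}   OUT={b, d, e}
  B2:   IN={b, d, e}   OUT={b, d, e}
  B3:   IN={d, e}   OUT={b, e}
  B4:   IN={b, e}   OUT={}

Merge at B3: OUT[B3] = IN[B4] = {b, e}
Applying B3's transfer function to that OUT value gives IN[B3] (row B3 above).

Answer: {d, e}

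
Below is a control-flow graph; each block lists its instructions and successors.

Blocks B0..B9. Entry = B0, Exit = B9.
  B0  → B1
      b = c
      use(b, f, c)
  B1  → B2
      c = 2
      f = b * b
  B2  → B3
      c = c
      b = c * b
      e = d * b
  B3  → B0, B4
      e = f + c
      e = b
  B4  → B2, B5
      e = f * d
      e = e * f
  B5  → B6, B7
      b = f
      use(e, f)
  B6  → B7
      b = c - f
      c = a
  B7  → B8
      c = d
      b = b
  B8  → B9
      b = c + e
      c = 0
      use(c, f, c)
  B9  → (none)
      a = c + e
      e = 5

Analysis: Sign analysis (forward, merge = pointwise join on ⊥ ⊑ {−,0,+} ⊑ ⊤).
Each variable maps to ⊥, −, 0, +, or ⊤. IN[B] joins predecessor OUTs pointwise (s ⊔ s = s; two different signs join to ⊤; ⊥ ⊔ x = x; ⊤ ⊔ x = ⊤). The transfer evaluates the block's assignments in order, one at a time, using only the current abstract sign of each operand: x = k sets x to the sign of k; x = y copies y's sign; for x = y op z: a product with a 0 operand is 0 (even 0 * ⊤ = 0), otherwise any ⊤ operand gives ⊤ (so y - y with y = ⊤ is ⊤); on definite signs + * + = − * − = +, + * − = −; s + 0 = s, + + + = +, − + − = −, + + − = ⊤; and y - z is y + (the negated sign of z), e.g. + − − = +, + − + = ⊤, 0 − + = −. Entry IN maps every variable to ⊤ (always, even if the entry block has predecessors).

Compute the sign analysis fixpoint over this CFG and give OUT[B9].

Answer: {a: ⊤, b: ⊤, c: 0, d: ⊤, e: +, f: ⊤}

Working:
Per-block solution:
  B0:  IN=(all ⊤)  OUT=(all ⊤)
  B1:  IN=(all ⊤)  OUT={c:+; rest ⊤}
  B2:  IN={c:+; rest ⊤}  OUT={c:+; rest ⊤}
  B3:  IN={c:+; rest ⊤}  OUT={c:+; rest ⊤}
  B4:  IN={c:+; rest ⊤}  OUT={c:+; rest ⊤}
  B5:  IN={c:+; rest ⊤}  OUT={c:+; rest ⊤}
  B6:  IN={c:+; rest ⊤}  OUT=(all ⊤)
  B7:  IN=(all ⊤)  OUT=(all ⊤)
  B8:  IN=(all ⊤)  OUT={c:0; rest ⊤}
  B9:  IN={c:0; rest ⊤}  OUT={c:0, e:+; rest ⊤}

Merge at B9: IN[B9] = OUT[B8] = {a: ⊤, b: ⊤, c: 0, d: ⊤, e: ⊤, f: ⊤}
Applying B9's transfer function to that IN value gives OUT[B9] (row B9 above).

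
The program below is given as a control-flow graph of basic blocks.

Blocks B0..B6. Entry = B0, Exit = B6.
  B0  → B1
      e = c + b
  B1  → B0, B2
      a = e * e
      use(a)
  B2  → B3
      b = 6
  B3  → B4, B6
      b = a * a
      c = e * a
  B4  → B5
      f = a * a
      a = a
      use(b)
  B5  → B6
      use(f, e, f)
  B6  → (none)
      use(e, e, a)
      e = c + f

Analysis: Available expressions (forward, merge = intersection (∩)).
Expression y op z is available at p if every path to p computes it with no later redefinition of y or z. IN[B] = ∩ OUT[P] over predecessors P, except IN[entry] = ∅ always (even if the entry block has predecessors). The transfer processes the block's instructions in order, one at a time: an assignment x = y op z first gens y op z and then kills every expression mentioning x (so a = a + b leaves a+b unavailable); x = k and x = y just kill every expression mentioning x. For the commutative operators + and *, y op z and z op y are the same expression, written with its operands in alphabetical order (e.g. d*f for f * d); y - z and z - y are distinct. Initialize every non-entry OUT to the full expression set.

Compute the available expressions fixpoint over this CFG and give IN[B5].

Fixpoint table:
  B0:  IN={}  OUT={b+c}
  B1:  IN={b+c}  OUT={b+c, e*e}
  B2:  IN={b+c, e*e}  OUT={e*e}
  B3:  IN={e*e}  OUT={a*a, a*e, e*e}
  B4:  IN={a*a, a*e, e*e}  OUT={e*e}
  B5:  IN={e*e}  OUT={e*e}
  B6:  IN={e*e}  OUT={c+f}

Merge at B5: IN[B5] = OUT[B4] = {e*e}

Answer: {e*e}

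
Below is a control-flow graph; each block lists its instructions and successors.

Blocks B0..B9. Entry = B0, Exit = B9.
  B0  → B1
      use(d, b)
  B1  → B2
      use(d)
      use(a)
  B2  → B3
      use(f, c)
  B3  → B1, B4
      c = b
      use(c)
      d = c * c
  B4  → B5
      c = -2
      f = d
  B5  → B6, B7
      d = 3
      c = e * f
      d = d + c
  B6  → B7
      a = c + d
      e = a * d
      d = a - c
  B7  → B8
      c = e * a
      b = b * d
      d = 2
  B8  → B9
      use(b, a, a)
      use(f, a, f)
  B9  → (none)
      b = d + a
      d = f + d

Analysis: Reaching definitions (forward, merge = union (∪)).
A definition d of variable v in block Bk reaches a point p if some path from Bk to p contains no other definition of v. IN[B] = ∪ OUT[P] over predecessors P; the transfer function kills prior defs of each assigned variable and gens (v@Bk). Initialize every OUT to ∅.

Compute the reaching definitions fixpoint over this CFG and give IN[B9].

Answer: {a@B6, b@B7, c@B7, d@B7, e@B6, f@B4}

Trace:
Fixpoint table:
  B0:  IN={}  OUT={}
  B1:  IN={c@B3, d@B3}  OUT={c@B3, d@B3}
  B2:  IN={c@B3, d@B3}  OUT={c@B3, d@B3}
  B3:  IN={c@B3, d@B3}  OUT={c@B3, d@B3}
  B4:  IN={c@B3, d@B3}  OUT={c@B4, d@B3, f@B4}
  B5:  IN={c@B4, d@B3, f@B4}  OUT={c@B5, d@B5, f@B4}
  B6:  IN={c@B5, d@B5, f@B4}  OUT={a@B6, c@B5, d@B6, e@B6, f@B4}
  B7:  IN={a@B6, c@B5, d@B5, d@B6, e@B6, f@B4}  OUT={a@B6, b@B7, c@B7, d@B7, e@B6, f@B4}
  B8:  IN={a@B6, b@B7, c@B7, d@B7, e@B6, f@B4}  OUT={a@B6, b@B7, c@B7, d@B7, e@B6, f@B4}
  B9:  IN={a@B6, b@B7, c@B7, d@B7, e@B6, f@B4}  OUT={a@B6, b@B9, c@B7, d@B9, e@B6, f@B4}

Merge at B9: IN[B9] = OUT[B8] = {a@B6, b@B7, c@B7, d@B7, e@B6, f@B4}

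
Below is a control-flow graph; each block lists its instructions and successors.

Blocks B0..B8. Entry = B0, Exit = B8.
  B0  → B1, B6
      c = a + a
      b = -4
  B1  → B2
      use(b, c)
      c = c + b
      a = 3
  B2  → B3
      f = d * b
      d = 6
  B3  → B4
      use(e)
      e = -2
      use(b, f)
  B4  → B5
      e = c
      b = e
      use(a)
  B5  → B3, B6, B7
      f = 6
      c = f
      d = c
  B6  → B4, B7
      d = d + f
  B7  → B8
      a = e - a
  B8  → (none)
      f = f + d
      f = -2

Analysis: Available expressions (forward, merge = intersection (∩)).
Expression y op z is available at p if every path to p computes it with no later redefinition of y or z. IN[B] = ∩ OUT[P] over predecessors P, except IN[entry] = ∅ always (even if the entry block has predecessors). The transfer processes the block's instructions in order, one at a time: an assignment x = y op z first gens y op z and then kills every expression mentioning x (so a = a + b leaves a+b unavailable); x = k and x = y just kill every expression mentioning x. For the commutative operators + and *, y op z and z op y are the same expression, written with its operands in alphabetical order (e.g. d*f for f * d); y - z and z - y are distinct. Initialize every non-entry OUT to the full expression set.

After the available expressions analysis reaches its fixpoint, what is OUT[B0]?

Answer: {a+a}

Trace:
Fixpoint table:
  B0:   IN={}   OUT={a+a}
  B1:   IN={a+a}   OUT={}
  B2:   IN={}   OUT={}
  B3:   IN={}   OUT={}
  B4:   IN={}   OUT={}
  B5:   IN={}   OUT={}
  B6:   IN={}   OUT={}
  B7:   IN={}   OUT={}
  B8:   IN={}   OUT={}

B0 is the boundary node: IN[B0] = {}
Applying B0's transfer function to that IN value gives OUT[B0] (row B0 above).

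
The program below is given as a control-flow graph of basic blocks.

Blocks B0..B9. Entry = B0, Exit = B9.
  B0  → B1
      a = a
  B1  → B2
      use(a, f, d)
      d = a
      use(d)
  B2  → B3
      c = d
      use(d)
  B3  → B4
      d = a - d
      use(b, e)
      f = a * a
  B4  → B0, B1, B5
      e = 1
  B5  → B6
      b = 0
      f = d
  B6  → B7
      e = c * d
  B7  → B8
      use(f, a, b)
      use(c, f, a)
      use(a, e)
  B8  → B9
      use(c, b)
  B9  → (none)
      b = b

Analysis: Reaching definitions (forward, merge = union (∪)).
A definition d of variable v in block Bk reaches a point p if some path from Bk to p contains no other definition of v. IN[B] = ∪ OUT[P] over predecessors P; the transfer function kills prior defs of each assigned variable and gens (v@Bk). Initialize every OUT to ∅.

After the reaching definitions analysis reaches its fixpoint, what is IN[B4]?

Converged values:
  B0: | IN={a@B0, c@B2, d@B3, e@B4, f@B3} | OUT={a@B0, c@B2, d@B3, e@B4, f@B3}
  B1: | IN={a@B0, c@B2, d@B3, e@B4, f@B3} | OUT={a@B0, c@B2, d@B1, e@B4, f@B3}
  B2: | IN={a@B0, c@B2, d@B1, e@B4, f@B3} | OUT={a@B0, c@B2, d@B1, e@B4, f@B3}
  B3: | IN={a@B0, c@B2, d@B1, e@B4, f@B3} | OUT={a@B0, c@B2, d@B3, e@B4, f@B3}
  B4: | IN={a@B0, c@B2, d@B3, e@B4, f@B3} | OUT={a@B0, c@B2, d@B3, e@B4, f@B3}
  B5: | IN={a@B0, c@B2, d@B3, e@B4, f@B3} | OUT={a@B0, b@B5, c@B2, d@B3, e@B4, f@B5}
  B6: | IN={a@B0, b@B5, c@B2, d@B3, e@B4, f@B5} | OUT={a@B0, b@B5, c@B2, d@B3, e@B6, f@B5}
  B7: | IN={a@B0, b@B5, c@B2, d@B3, e@B6, f@B5} | OUT={a@B0, b@B5, c@B2, d@B3, e@B6, f@B5}
  B8: | IN={a@B0, b@B5, c@B2, d@B3, e@B6, f@B5} | OUT={a@B0, b@B5, c@B2, d@B3, e@B6, f@B5}
  B9: | IN={a@B0, b@B5, c@B2, d@B3, e@B6, f@B5} | OUT={a@B0, b@B9, c@B2, d@B3, e@B6, f@B5}

Merge at B4: IN[B4] = OUT[B3] = {a@B0, c@B2, d@B3, e@B4, f@B3}

Answer: {a@B0, c@B2, d@B3, e@B4, f@B3}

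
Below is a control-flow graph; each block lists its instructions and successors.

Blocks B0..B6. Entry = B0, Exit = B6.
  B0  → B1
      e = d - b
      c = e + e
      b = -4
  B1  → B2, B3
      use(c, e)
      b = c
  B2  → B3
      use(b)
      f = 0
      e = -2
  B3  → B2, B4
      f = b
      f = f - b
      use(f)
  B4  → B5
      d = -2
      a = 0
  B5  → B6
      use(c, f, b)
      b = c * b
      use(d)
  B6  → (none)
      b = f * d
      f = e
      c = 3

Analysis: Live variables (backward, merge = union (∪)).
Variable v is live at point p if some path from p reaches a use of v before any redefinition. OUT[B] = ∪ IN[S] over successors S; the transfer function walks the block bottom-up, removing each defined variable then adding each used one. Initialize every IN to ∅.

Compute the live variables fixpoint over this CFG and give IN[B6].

Answer: {d, e, f}

Trace:
Per-block solution:
  B0: | IN={b, d} | OUT={c, e}
  B1: | IN={c, e} | OUT={b, c, e}
  B2: | IN={b, c} | OUT={b, c, e}
  B3: | IN={b, c, e} | OUT={b, c, e, f}
  B4: | IN={b, c, e, f} | OUT={b, c, d, e, f}
  B5: | IN={b, c, d, e, f} | OUT={d, e, f}
  B6: | IN={d, e, f} | OUT={}

B6 is the boundary node: OUT[B6] = {}
Applying B6's transfer function to that OUT value gives IN[B6] (row B6 above).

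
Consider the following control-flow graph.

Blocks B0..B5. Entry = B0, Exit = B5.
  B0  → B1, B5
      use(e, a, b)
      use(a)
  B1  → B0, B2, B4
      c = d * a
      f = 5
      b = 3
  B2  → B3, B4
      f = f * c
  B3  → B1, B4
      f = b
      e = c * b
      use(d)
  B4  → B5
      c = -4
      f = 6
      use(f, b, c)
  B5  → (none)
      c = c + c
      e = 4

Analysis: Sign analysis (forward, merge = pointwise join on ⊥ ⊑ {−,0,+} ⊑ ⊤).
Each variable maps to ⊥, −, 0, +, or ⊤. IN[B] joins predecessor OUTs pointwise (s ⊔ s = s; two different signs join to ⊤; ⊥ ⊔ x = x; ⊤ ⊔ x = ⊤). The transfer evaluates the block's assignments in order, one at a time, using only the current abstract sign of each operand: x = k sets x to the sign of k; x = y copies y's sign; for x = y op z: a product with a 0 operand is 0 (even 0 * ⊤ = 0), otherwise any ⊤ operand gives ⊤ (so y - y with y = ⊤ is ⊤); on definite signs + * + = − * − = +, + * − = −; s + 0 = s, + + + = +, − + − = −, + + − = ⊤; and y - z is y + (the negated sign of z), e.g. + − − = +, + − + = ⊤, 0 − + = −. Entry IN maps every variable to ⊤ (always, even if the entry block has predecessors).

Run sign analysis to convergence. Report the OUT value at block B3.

Per-block solution:
  B0: | IN=(all ⊤) | OUT=(all ⊤)
  B1: | IN=(all ⊤) | OUT={b:+, f:+; rest ⊤}
  B2: | IN={b:+, f:+; rest ⊤} | OUT={b:+; rest ⊤}
  B3: | IN={b:+; rest ⊤} | OUT={b:+, f:+; rest ⊤}
  B4: | IN={b:+; rest ⊤} | OUT={b:+, c:-, f:+; rest ⊤}
  B5: | IN=(all ⊤) | OUT={e:+; rest ⊤}

Merge at B3: IN[B3] = OUT[B2] = {a: ⊤, b: +, c: ⊤, d: ⊤, e: ⊤, f: ⊤}
Applying B3's transfer function to that IN value gives OUT[B3] (row B3 above).

Answer: {a: ⊤, b: +, c: ⊤, d: ⊤, e: ⊤, f: +}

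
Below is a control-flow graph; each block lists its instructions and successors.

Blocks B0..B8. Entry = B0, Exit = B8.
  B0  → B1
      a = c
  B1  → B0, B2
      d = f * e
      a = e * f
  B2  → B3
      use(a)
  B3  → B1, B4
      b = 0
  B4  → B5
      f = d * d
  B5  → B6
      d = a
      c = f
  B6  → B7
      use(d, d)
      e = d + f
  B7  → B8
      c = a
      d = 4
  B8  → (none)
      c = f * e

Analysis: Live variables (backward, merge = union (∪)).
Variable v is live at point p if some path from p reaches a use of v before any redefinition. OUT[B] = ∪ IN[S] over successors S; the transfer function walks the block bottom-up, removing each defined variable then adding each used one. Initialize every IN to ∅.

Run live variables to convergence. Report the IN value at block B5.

Per-block solution:
  B0:  IN={c, e, f}  OUT={c, e, f}
  B1:  IN={c, e, f}  OUT={a, c, d, e, f}
  B2:  IN={a, c, d, e, f}  OUT={a, c, d, e, f}
  B3:  IN={a, c, d, e, f}  OUT={a, c, d, e, f}
  B4:  IN={a, d}  OUT={a, f}
  B5:  IN={a, f}  OUT={a, d, f}
  B6:  IN={a, d, f}  OUT={a, e, f}
  B7:  IN={a, e, f}  OUT={e, f}
  B8:  IN={e, f}  OUT={}

Merge at B5: OUT[B5] = IN[B6] = {a, d, f}
Applying B5's transfer function to that OUT value gives IN[B5] (row B5 above).

Answer: {a, f}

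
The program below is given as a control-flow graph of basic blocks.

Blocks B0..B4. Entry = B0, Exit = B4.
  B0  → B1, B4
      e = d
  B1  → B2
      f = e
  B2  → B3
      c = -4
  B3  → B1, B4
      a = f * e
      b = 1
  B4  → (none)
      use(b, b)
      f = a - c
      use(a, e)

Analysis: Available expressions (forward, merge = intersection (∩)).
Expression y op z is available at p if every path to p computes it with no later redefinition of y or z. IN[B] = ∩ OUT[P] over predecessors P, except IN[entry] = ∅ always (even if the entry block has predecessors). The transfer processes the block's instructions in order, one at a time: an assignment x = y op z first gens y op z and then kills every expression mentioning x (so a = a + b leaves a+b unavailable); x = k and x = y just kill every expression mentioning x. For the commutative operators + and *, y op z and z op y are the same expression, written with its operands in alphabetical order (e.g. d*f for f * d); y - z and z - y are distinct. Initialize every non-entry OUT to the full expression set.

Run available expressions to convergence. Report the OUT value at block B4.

Answer: {a-c}

Derivation:
Converged values:
  B0: | IN={} | OUT={}
  B1: | IN={} | OUT={}
  B2: | IN={} | OUT={}
  B3: | IN={} | OUT={e*f}
  B4: | IN={} | OUT={a-c}

Merge at B4: IN[B4] = OUT[B0] ∩ OUT[B3] = {}
Applying B4's transfer function to that IN value gives OUT[B4] (row B4 above).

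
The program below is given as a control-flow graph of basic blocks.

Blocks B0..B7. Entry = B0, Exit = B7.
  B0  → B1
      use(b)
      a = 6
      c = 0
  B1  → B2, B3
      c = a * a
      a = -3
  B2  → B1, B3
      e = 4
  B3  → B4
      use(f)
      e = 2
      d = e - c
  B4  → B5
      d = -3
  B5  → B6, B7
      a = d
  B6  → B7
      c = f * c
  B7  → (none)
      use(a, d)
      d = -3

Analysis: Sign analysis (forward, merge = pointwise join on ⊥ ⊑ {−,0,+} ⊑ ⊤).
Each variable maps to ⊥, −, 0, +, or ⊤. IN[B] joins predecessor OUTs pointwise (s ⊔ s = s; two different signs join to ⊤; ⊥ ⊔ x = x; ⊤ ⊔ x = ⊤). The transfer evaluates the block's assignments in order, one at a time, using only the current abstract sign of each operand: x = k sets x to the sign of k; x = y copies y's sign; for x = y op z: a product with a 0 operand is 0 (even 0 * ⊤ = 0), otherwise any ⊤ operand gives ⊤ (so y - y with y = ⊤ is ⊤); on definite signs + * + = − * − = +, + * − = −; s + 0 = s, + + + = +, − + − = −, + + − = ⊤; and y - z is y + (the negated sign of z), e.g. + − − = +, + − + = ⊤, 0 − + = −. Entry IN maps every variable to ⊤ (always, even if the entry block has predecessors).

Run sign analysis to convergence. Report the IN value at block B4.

Per-block solution:
  B0:  IN=(all ⊤)  OUT={a:+, c:0; rest ⊤}
  B1:  IN=(all ⊤)  OUT={a:-; rest ⊤}
  B2:  IN={a:-; rest ⊤}  OUT={a:-, e:+; rest ⊤}
  B3:  IN={a:-; rest ⊤}  OUT={a:-, e:+; rest ⊤}
  B4:  IN={a:-, e:+; rest ⊤}  OUT={a:-, d:-, e:+; rest ⊤}
  B5:  IN={a:-, d:-, e:+; rest ⊤}  OUT={a:-, d:-, e:+; rest ⊤}
  B6:  IN={a:-, d:-, e:+; rest ⊤}  OUT={a:-, d:-, e:+; rest ⊤}
  B7:  IN={a:-, d:-, e:+; rest ⊤}  OUT={a:-, d:-, e:+; rest ⊤}

Merge at B4: IN[B4] = OUT[B3] = {a: -, b: ⊤, c: ⊤, d: ⊤, e: +, f: ⊤}

Answer: {a: -, b: ⊤, c: ⊤, d: ⊤, e: +, f: ⊤}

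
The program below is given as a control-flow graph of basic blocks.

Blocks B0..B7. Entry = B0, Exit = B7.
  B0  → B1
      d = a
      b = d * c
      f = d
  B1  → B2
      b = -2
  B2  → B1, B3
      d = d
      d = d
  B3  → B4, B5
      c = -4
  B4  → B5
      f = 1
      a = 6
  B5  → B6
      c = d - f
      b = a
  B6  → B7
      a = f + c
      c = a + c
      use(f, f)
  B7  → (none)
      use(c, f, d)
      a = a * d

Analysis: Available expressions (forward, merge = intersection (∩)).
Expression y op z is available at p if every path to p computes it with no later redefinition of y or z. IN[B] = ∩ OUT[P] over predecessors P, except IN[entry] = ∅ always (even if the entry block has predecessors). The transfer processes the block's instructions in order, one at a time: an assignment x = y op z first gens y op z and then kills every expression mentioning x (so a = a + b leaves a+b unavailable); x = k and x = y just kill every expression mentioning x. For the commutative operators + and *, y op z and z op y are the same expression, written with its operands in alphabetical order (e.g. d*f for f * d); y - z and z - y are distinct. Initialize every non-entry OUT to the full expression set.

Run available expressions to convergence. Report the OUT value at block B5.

Answer: {d-f}

Working:
Fixpoint table:
  B0: | IN={} | OUT={c*d}
  B1: | IN={} | OUT={}
  B2: | IN={} | OUT={}
  B3: | IN={} | OUT={}
  B4: | IN={} | OUT={}
  B5: | IN={} | OUT={d-f}
  B6: | IN={d-f} | OUT={d-f}
  B7: | IN={d-f} | OUT={d-f}

Merge at B5: IN[B5] = OUT[B3] ∩ OUT[B4] = {}
Applying B5's transfer function to that IN value gives OUT[B5] (row B5 above).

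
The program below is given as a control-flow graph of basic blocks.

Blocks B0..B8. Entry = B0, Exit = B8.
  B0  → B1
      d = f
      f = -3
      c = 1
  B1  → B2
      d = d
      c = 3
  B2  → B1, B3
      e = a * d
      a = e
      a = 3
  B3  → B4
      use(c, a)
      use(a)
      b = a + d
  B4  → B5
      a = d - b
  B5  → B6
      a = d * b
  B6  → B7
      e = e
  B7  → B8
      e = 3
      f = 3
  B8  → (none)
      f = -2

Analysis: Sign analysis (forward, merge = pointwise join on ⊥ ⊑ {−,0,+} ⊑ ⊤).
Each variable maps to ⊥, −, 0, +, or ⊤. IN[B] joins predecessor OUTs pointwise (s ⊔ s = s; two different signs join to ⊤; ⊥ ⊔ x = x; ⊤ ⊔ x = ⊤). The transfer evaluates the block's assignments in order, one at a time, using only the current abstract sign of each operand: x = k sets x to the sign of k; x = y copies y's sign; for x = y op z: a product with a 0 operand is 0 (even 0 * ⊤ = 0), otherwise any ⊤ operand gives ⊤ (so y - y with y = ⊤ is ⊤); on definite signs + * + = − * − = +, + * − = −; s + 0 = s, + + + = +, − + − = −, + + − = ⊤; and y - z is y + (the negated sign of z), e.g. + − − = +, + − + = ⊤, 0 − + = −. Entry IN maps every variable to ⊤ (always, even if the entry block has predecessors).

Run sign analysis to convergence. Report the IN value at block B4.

Answer: {a: +, b: ⊤, c: +, d: ⊤, e: ⊤, f: -}

Working:
Converged values:
  B0:   IN=(all ⊤)   OUT={c:+, f:-; rest ⊤}
  B1:   IN={c:+, f:-; rest ⊤}   OUT={c:+, f:-; rest ⊤}
  B2:   IN={c:+, f:-; rest ⊤}   OUT={a:+, c:+, f:-; rest ⊤}
  B3:   IN={a:+, c:+, f:-; rest ⊤}   OUT={a:+, c:+, f:-; rest ⊤}
  B4:   IN={a:+, c:+, f:-; rest ⊤}   OUT={c:+, f:-; rest ⊤}
  B5:   IN={c:+, f:-; rest ⊤}   OUT={c:+, f:-; rest ⊤}
  B6:   IN={c:+, f:-; rest ⊤}   OUT={c:+, f:-; rest ⊤}
  B7:   IN={c:+, f:-; rest ⊤}   OUT={c:+, e:+, f:+; rest ⊤}
  B8:   IN={c:+, e:+, f:+; rest ⊤}   OUT={c:+, e:+, f:-; rest ⊤}

Merge at B4: IN[B4] = OUT[B3] = {a: +, b: ⊤, c: +, d: ⊤, e: ⊤, f: -}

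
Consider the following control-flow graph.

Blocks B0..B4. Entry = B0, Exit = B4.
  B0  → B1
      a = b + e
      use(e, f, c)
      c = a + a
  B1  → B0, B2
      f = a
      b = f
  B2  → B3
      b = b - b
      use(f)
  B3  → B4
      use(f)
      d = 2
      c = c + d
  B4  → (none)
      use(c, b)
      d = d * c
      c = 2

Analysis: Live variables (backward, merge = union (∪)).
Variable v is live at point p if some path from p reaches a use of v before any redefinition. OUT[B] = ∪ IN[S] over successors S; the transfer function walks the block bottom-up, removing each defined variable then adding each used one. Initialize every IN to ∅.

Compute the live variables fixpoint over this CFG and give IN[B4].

Answer: {b, c, d}

Working:
Fixpoint table:
  B0: | IN={b, c, e, f} | OUT={a, c, e}
  B1: | IN={a, c, e} | OUT={b, c, e, f}
  B2: | IN={b, c, f} | OUT={b, c, f}
  B3: | IN={b, c, f} | OUT={b, c, d}
  B4: | IN={b, c, d} | OUT={}

B4 is the boundary node: OUT[B4] = {}
Applying B4's transfer function to that OUT value gives IN[B4] (row B4 above).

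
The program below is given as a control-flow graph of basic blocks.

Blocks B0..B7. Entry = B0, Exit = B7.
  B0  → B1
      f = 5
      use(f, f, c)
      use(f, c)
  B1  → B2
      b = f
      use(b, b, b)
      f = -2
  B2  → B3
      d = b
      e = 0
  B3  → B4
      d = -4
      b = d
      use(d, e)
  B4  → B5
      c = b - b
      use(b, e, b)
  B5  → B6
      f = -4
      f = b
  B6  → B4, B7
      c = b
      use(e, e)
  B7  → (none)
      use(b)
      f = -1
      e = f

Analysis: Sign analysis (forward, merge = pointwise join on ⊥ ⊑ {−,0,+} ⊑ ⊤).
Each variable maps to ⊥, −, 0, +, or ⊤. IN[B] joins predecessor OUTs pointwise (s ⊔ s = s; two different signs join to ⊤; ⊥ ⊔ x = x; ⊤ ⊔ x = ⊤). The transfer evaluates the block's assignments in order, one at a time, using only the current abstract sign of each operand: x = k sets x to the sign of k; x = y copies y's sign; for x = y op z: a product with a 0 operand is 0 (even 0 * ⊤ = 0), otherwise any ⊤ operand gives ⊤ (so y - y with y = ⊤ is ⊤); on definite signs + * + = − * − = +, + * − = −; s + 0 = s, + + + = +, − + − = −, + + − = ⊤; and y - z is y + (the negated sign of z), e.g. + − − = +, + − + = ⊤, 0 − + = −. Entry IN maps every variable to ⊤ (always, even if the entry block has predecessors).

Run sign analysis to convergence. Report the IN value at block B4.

Answer: {a: ⊤, b: -, c: ⊤, d: -, e: 0, f: -}

Trace:
Fixpoint table:
  B0: | IN=(all ⊤) | OUT={f:+; rest ⊤}
  B1: | IN={f:+; rest ⊤} | OUT={b:+, f:-; rest ⊤}
  B2: | IN={b:+, f:-; rest ⊤} | OUT={b:+, d:+, e:0, f:-; rest ⊤}
  B3: | IN={b:+, d:+, e:0, f:-; rest ⊤} | OUT={b:-, d:-, e:0, f:-; rest ⊤}
  B4: | IN={b:-, d:-, e:0, f:-; rest ⊤} | OUT={b:-, d:-, e:0, f:-; rest ⊤}
  B5: | IN={b:-, d:-, e:0, f:-; rest ⊤} | OUT={b:-, d:-, e:0, f:-; rest ⊤}
  B6: | IN={b:-, d:-, e:0, f:-; rest ⊤} | OUT={b:-, c:-, d:-, e:0, f:-; rest ⊤}
  B7: | IN={b:-, c:-, d:-, e:0, f:-; rest ⊤} | OUT={b:-, c:-, d:-, e:-, f:-; rest ⊤}

Merge at B4: IN[B4] = OUT[B3] ⊔ OUT[B6] = {a: ⊤, b: -, c: ⊤, d: -, e: 0, f: -}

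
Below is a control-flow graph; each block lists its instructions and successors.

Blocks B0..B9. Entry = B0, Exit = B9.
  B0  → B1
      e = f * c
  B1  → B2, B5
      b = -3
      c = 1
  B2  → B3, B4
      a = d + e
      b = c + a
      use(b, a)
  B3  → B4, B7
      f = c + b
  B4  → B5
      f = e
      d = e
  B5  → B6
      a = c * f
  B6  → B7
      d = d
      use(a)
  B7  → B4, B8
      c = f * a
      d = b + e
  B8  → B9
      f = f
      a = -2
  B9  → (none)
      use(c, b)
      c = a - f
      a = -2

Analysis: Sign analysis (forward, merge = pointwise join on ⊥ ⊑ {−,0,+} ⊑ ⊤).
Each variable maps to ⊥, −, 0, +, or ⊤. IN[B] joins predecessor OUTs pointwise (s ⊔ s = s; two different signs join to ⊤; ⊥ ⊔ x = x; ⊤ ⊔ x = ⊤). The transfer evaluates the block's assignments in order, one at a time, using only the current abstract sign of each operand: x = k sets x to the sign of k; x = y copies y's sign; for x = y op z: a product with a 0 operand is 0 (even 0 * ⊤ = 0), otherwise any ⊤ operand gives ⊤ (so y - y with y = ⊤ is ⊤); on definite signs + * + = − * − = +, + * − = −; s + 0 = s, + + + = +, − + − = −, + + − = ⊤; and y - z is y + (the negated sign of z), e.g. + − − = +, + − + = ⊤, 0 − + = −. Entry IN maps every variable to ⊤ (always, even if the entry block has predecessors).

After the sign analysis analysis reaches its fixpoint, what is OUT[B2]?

Per-block solution:
  B0:  IN=(all ⊤)  OUT=(all ⊤)
  B1:  IN=(all ⊤)  OUT={b:-, c:+; rest ⊤}
  B2:  IN={b:-, c:+; rest ⊤}  OUT={c:+; rest ⊤}
  B3:  IN={c:+; rest ⊤}  OUT={c:+; rest ⊤}
  B4:  IN=(all ⊤)  OUT=(all ⊤)
  B5:  IN=(all ⊤)  OUT=(all ⊤)
  B6:  IN=(all ⊤)  OUT=(all ⊤)
  B7:  IN=(all ⊤)  OUT=(all ⊤)
  B8:  IN=(all ⊤)  OUT={a:-; rest ⊤}
  B9:  IN={a:-; rest ⊤}  OUT={a:-; rest ⊤}

Merge at B2: IN[B2] = OUT[B1] = {a: ⊤, b: -, c: +, d: ⊤, e: ⊤, f: ⊤}
Applying B2's transfer function to that IN value gives OUT[B2] (row B2 above).

Answer: {a: ⊤, b: ⊤, c: +, d: ⊤, e: ⊤, f: ⊤}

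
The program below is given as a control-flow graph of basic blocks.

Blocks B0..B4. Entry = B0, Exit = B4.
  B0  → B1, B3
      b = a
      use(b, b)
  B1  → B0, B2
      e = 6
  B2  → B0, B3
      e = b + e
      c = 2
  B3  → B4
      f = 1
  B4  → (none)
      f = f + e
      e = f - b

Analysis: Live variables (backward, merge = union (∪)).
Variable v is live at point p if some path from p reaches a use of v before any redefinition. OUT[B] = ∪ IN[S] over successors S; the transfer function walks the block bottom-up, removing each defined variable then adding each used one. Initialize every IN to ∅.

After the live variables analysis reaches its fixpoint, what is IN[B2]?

Answer: {a, b, e}

Trace:
Fixpoint table:
  B0: | IN={a, e} | OUT={a, b, e}
  B1: | IN={a, b} | OUT={a, b, e}
  B2: | IN={a, b, e} | OUT={a, b, e}
  B3: | IN={b, e} | OUT={b, e, f}
  B4: | IN={b, e, f} | OUT={}

Merge at B2: OUT[B2] = IN[B0] ⊔ IN[B3] = {a, b, e}
Applying B2's transfer function to that OUT value gives IN[B2] (row B2 above).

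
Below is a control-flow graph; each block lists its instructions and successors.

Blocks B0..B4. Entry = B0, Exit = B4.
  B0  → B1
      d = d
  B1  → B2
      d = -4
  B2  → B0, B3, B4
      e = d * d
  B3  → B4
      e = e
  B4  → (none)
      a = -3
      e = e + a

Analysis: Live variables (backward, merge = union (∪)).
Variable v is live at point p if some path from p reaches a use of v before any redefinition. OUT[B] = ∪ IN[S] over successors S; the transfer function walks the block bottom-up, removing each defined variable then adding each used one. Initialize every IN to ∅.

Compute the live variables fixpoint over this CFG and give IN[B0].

Answer: {d}

Trace:
Converged values:
  B0:   IN={d}   OUT={}
  B1:   IN={}   OUT={d}
  B2:   IN={d}   OUT={d, e}
  B3:   IN={e}   OUT={e}
  B4:   IN={e}   OUT={}

Merge at B0: OUT[B0] = IN[B1] = {}
Applying B0's transfer function to that OUT value gives IN[B0] (row B0 above).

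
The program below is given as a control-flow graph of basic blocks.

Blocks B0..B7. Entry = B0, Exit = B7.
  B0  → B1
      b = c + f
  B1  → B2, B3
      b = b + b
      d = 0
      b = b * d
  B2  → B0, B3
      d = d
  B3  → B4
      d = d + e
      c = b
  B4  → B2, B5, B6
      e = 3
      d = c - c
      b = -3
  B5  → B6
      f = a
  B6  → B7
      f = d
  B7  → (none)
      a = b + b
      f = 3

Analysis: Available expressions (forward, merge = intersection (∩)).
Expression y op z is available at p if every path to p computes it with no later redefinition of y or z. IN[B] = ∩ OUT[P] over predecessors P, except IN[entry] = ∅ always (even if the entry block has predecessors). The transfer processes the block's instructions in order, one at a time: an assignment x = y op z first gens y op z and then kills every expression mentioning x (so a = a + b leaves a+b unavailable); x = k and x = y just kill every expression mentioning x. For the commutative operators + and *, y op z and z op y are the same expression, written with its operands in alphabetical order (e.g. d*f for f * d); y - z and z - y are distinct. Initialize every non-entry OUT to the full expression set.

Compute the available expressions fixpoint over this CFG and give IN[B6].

Answer: {c-c}

Trace:
Per-block solution:
  B0:  IN={}  OUT={c+f}
  B1:  IN={c+f}  OUT={c+f}
  B2:  IN={}  OUT={}
  B3:  IN={}  OUT={}
  B4:  IN={}  OUT={c-c}
  B5:  IN={c-c}  OUT={c-c}
  B6:  IN={c-c}  OUT={c-c}
  B7:  IN={c-c}  OUT={b+b, c-c}

Merge at B6: IN[B6] = OUT[B4] ∩ OUT[B5] = {c-c}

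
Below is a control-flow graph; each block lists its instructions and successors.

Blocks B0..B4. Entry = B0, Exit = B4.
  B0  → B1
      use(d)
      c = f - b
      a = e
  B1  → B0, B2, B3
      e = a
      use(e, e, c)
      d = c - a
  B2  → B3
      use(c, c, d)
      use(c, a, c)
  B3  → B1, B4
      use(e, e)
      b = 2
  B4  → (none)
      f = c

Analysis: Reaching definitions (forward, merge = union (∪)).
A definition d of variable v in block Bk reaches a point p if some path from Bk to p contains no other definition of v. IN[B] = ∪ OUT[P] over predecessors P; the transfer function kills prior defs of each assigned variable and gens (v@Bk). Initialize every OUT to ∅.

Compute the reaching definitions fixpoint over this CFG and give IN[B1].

Fixpoint table:
  B0:  IN={a@B0, b@B3, c@B0, d@B1, e@B1}  OUT={a@B0, b@B3, c@B0, d@B1, e@B1}
  B1:  IN={a@B0, b@B3, c@B0, d@B1, e@B1}  OUT={a@B0, b@B3, c@B0, d@B1, e@B1}
  B2:  IN={a@B0, b@B3, c@B0, d@B1, e@B1}  OUT={a@B0, b@B3, c@B0, d@B1, e@B1}
  B3:  IN={a@B0, b@B3, c@B0, d@B1, e@B1}  OUT={a@B0, b@B3, c@B0, d@B1, e@B1}
  B4:  IN={a@B0, b@B3, c@B0, d@B1, e@B1}  OUT={a@B0, b@B3, c@B0, d@B1, e@B1, f@B4}

Merge at B1: IN[B1] = OUT[B0] ⊔ OUT[B3] = {a@B0, b@B3, c@B0, d@B1, e@B1}

Answer: {a@B0, b@B3, c@B0, d@B1, e@B1}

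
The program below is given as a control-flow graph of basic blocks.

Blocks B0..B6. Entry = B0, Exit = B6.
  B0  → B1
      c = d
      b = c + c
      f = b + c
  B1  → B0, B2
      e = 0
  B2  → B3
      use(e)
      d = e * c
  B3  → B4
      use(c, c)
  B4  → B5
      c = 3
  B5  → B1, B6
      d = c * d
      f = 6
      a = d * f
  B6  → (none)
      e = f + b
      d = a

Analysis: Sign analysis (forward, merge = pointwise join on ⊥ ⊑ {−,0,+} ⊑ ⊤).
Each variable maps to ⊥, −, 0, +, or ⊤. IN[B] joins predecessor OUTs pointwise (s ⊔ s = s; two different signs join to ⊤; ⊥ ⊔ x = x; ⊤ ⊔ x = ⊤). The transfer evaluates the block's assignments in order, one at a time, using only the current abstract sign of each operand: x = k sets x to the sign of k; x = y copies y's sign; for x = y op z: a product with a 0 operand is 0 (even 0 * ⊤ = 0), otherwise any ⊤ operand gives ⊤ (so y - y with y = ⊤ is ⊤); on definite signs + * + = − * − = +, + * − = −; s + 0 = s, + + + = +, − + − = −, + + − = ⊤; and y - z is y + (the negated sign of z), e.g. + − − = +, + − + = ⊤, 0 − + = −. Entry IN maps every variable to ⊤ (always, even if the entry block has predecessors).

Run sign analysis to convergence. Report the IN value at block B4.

Fixpoint table:
  B0:   IN=(all ⊤)   OUT=(all ⊤)
  B1:   IN=(all ⊤)   OUT={e:0; rest ⊤}
  B2:   IN={e:0; rest ⊤}   OUT={d:0, e:0; rest ⊤}
  B3:   IN={d:0, e:0; rest ⊤}   OUT={d:0, e:0; rest ⊤}
  B4:   IN={d:0, e:0; rest ⊤}   OUT={c:+, d:0, e:0; rest ⊤}
  B5:   IN={c:+, d:0, e:0; rest ⊤}   OUT={a:0, c:+, d:0, e:0, f:+; rest ⊤}
  B6:   IN={a:0, c:+, d:0, e:0, f:+; rest ⊤}   OUT={a:0, c:+, d:0, f:+; rest ⊤}

Merge at B4: IN[B4] = OUT[B3] = {a: ⊤, b: ⊤, c: ⊤, d: 0, e: 0, f: ⊤}

Answer: {a: ⊤, b: ⊤, c: ⊤, d: 0, e: 0, f: ⊤}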